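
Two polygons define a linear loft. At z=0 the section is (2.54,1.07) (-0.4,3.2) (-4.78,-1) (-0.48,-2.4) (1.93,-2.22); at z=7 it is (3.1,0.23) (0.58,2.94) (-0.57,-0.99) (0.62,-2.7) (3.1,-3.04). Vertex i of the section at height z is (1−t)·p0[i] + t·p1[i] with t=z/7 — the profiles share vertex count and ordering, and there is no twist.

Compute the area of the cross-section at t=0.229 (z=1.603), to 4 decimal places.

Area at t=0.229: 22.1070

Cross-section at t=0.229: each vertex is (1-t)·p0[i] + t·p1[i].
  v1: (1-0.229)·(2.54,1.07) + 0.229·(3.1,0.23) = (2.6682,0.8776)
  v2: (1-0.229)·(-0.4,3.2) + 0.229·(0.58,2.94) = (-0.1756,3.1405)
  v3: (1-0.229)·(-4.78,-1) + 0.229·(-0.57,-0.99) = (-3.8159,-0.9977)
  v4: (1-0.229)·(-0.48,-2.4) + 0.229·(0.62,-2.7) = (-0.2281,-2.4687)
  v5: (1-0.229)·(1.93,-2.22) + 0.229·(3.1,-3.04) = (2.1979,-2.4078)
Shoelace sum Σ(x_i·y_{i+1} − x_{i+1}·y_i):
  i=1: 2.6682·3.1405 − -0.1756·0.8776 = +8.5336 (running +8.5336)
  i=2: -0.1756·-0.9977 − -3.8159·3.1405 = +12.1589 (running +20.6925)
  i=3: -3.8159·-2.4687 − -0.2281·-0.9977 = +9.1928 (running +29.8852)
  i=4: -0.2281·-2.4078 − 2.1979·-2.4687 = +5.9752 (running +35.8605)
  i=5: 2.1979·0.8776 − 2.6682·-2.4078 = +8.3535 (running +44.2140)
Area = |Σ|/2 = |44.2140|/2 = 22.1070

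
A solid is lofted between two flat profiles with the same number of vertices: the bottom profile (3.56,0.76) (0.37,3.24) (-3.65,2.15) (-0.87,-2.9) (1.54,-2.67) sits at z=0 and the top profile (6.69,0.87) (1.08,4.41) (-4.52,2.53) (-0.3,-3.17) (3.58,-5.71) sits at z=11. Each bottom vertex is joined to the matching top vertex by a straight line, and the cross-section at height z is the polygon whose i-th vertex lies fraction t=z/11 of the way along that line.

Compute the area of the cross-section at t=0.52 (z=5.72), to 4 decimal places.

Cross-section at t=0.52: each vertex is (1-t)·p0[i] + t·p1[i].
  v1: (1-0.52)·(3.56,0.76) + 0.52·(6.69,0.87) = (5.1876,0.8172)
  v2: (1-0.52)·(0.37,3.24) + 0.52·(1.08,4.41) = (0.7392,3.8484)
  v3: (1-0.52)·(-3.65,2.15) + 0.52·(-4.52,2.53) = (-4.1024,2.3476)
  v4: (1-0.52)·(-0.87,-2.9) + 0.52·(-0.3,-3.17) = (-0.5736,-3.0404)
  v5: (1-0.52)·(1.54,-2.67) + 0.52·(3.58,-5.71) = (2.6008,-4.2508)
Shoelace sum Σ(x_i·y_{i+1} − x_{i+1}·y_i):
  i=1: 5.1876·3.8484 − 0.7392·0.8172 = +19.3599 (running +19.3599)
  i=2: 0.7392·2.3476 − -4.1024·3.8484 = +17.5230 (running +36.8829)
  i=3: -4.1024·-3.0404 − -0.5736·2.3476 = +13.8195 (running +50.7024)
  i=4: -0.5736·-4.2508 − 2.6008·-3.0404 = +10.3457 (running +61.0482)
  i=5: 2.6008·0.8172 − 5.1876·-4.2508 = +24.1768 (running +85.2250)
Area = |Σ|/2 = |85.2250|/2 = 42.6125

Area at t=0.52: 42.6125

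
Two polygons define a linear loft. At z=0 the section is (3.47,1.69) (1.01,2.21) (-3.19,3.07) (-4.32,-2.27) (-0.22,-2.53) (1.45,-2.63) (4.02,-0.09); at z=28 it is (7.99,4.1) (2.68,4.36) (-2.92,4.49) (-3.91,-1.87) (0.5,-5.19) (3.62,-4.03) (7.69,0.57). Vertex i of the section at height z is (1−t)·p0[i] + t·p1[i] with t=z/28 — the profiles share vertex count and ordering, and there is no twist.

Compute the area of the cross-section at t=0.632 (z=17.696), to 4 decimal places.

Cross-section at t=0.632: each vertex is (1-t)·p0[i] + t·p1[i].
  v1: (1-0.632)·(3.47,1.69) + 0.632·(7.99,4.1) = (6.3266,3.2131)
  v2: (1-0.632)·(1.01,2.21) + 0.632·(2.68,4.36) = (2.0654,3.5688)
  v3: (1-0.632)·(-3.19,3.07) + 0.632·(-2.92,4.49) = (-3.0194,3.9674)
  v4: (1-0.632)·(-4.32,-2.27) + 0.632·(-3.91,-1.87) = (-4.0609,-2.0172)
  v5: (1-0.632)·(-0.22,-2.53) + 0.632·(0.5,-5.19) = (0.2350,-4.2111)
  v6: (1-0.632)·(1.45,-2.63) + 0.632·(3.62,-4.03) = (2.8214,-3.5148)
  v7: (1-0.632)·(4.02,-0.09) + 0.632·(7.69,0.57) = (6.3394,0.3271)
Shoelace sum Σ(x_i·y_{i+1} − x_{i+1}·y_i):
  i=1: 6.3266·3.5688 − 2.0654·3.2131 = +15.9420 (running +15.9420)
  i=2: 2.0654·3.9674 − -3.0194·3.5688 = +18.9700 (running +34.9120)
  i=3: -3.0194·-2.0172 − -4.0609·3.9674 = +22.2020 (running +57.1140)
  i=4: -4.0609·-4.2111 − 0.2350·-2.0172 = +17.5750 (running +74.6889)
  i=5: 0.2350·-3.5148 − 2.8214·-4.2111 = +11.0553 (running +85.7442)
  i=6: 2.8214·0.3271 − 6.3394·-3.5148 = +23.2048 (running +108.9491)
  i=7: 6.3394·3.2131 − 6.3266·0.3271 = +18.2998 (running +127.2489)
Area = |Σ|/2 = |127.2489|/2 = 63.6244

Area at t=0.632: 63.6244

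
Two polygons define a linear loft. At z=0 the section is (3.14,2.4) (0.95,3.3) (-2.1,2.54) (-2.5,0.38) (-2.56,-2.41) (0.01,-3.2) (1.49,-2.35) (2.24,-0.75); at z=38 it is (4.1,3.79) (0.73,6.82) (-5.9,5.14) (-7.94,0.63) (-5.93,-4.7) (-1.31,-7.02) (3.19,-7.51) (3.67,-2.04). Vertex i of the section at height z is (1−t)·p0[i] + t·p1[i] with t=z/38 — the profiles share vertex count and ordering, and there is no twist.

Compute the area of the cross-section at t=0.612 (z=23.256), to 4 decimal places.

Cross-section at t=0.612: each vertex is (1-t)·p0[i] + t·p1[i].
  v1: (1-0.612)·(3.14,2.4) + 0.612·(4.1,3.79) = (3.7275,3.2507)
  v2: (1-0.612)·(0.95,3.3) + 0.612·(0.73,6.82) = (0.8154,5.4542)
  v3: (1-0.612)·(-2.1,2.54) + 0.612·(-5.9,5.14) = (-4.4256,4.1312)
  v4: (1-0.612)·(-2.5,0.38) + 0.612·(-7.94,0.63) = (-5.8293,0.5330)
  v5: (1-0.612)·(-2.56,-2.41) + 0.612·(-5.93,-4.7) = (-4.6224,-3.8115)
  v6: (1-0.612)·(0.01,-3.2) + 0.612·(-1.31,-7.02) = (-0.7978,-5.5378)
  v7: (1-0.612)·(1.49,-2.35) + 0.612·(3.19,-7.51) = (2.5304,-5.5079)
  v8: (1-0.612)·(2.24,-0.75) + 0.612·(3.67,-2.04) = (3.1152,-1.5395)
Shoelace sum Σ(x_i·y_{i+1} − x_{i+1}·y_i):
  i=1: 3.7275·5.4542 − 0.8154·3.2507 = +17.6803 (running +17.6803)
  i=2: 0.8154·4.1312 − -4.4256·5.4542 = +27.5067 (running +45.1870)
  i=3: -4.4256·0.5330 − -5.8293·4.1312 = +21.7231 (running +66.9101)
  i=4: -5.8293·-3.8115 − -4.6224·0.5330 = +24.6819 (running +91.5920)
  i=5: -4.6224·-5.5378 − -0.7978·-3.8115 = +22.5574 (running +114.1494)
  i=6: -0.7978·-5.5079 − 2.5304·-5.5378 = +18.4074 (running +132.5568)
  i=7: 2.5304·-1.5395 − 3.1152·-5.5079 = +13.2626 (running +145.8194)
  i=8: 3.1152·3.2507 − 3.7275·-1.5395 = +15.8648 (running +161.6842)
Area = |Σ|/2 = |161.6842|/2 = 80.8421

Area at t=0.612: 80.8421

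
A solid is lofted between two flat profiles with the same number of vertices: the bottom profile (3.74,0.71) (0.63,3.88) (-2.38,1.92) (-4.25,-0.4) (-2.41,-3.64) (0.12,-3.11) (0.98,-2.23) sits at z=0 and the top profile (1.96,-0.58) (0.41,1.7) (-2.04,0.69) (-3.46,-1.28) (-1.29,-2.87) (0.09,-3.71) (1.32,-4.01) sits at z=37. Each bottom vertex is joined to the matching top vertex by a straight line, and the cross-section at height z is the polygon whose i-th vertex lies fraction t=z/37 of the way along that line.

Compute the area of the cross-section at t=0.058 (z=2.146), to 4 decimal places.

Area at t=0.058: 32.9710

Cross-section at t=0.058: each vertex is (1-t)·p0[i] + t·p1[i].
  v1: (1-0.058)·(3.74,0.71) + 0.058·(1.96,-0.58) = (3.6368,0.6352)
  v2: (1-0.058)·(0.63,3.88) + 0.058·(0.41,1.7) = (0.6172,3.7536)
  v3: (1-0.058)·(-2.38,1.92) + 0.058·(-2.04,0.69) = (-2.3603,1.8487)
  v4: (1-0.058)·(-4.25,-0.4) + 0.058·(-3.46,-1.28) = (-4.2042,-0.4510)
  v5: (1-0.058)·(-2.41,-3.64) + 0.058·(-1.29,-2.87) = (-2.3450,-3.5953)
  v6: (1-0.058)·(0.12,-3.11) + 0.058·(0.09,-3.71) = (0.1183,-3.1448)
  v7: (1-0.058)·(0.98,-2.23) + 0.058·(1.32,-4.01) = (0.9997,-2.3332)
Shoelace sum Σ(x_i·y_{i+1} − x_{i+1}·y_i):
  i=1: 3.6368·3.7536 − 0.6172·0.6352 = +13.2587 (running +13.2587)
  i=2: 0.6172·1.8487 − -2.3603·3.7536 = +10.0005 (running +23.2593)
  i=3: -2.3603·-0.4510 − -4.2042·1.8487 = +8.8367 (running +32.0959)
  i=4: -4.2042·-3.5953 − -2.3450·-0.4510 = +14.0577 (running +46.1537)
  i=5: -2.3450·-3.1448 − 0.1183·-3.5953 = +7.7999 (running +53.9536)
  i=6: 0.1183·-2.3332 − 0.9997·-3.1448 = +2.8680 (running +56.8215)
  i=7: 0.9997·0.6352 − 3.6368·-2.3332 = +9.1204 (running +65.9420)
Area = |Σ|/2 = |65.9420|/2 = 32.9710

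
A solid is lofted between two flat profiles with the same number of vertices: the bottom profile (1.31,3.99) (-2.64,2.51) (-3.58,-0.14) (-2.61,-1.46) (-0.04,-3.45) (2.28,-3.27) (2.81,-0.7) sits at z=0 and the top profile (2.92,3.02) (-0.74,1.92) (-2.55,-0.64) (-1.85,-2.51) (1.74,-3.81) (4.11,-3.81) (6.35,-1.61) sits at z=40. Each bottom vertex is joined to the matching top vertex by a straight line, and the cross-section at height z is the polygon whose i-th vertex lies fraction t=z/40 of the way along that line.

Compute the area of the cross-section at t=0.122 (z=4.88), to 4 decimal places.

Area at t=0.122: 33.3357

Cross-section at t=0.122: each vertex is (1-t)·p0[i] + t·p1[i].
  v1: (1-0.122)·(1.31,3.99) + 0.122·(2.92,3.02) = (1.5064,3.8717)
  v2: (1-0.122)·(-2.64,2.51) + 0.122·(-0.74,1.92) = (-2.4082,2.4380)
  v3: (1-0.122)·(-3.58,-0.14) + 0.122·(-2.55,-0.64) = (-3.4543,-0.2010)
  v4: (1-0.122)·(-2.61,-1.46) + 0.122·(-1.85,-2.51) = (-2.5173,-1.5881)
  v5: (1-0.122)·(-0.04,-3.45) + 0.122·(1.74,-3.81) = (0.1772,-3.4939)
  v6: (1-0.122)·(2.28,-3.27) + 0.122·(4.11,-3.81) = (2.5033,-3.3359)
  v7: (1-0.122)·(2.81,-0.7) + 0.122·(6.35,-1.61) = (3.2419,-0.8110)
Shoelace sum Σ(x_i·y_{i+1} − x_{i+1}·y_i):
  i=1: 1.5064·2.4380 − -2.4082·3.8717 = +12.9964 (running +12.9964)
  i=2: -2.4082·-0.2010 − -3.4543·2.4380 = +8.9058 (running +21.9022)
  i=3: -3.4543·-1.5881 − -2.5173·-0.2010 = +4.9799 (running +26.8821)
  i=4: -2.5173·-3.4939 − 0.1772·-1.5881 = +9.0765 (running +35.9586)
  i=5: 0.1772·-3.3359 − 2.5033·-3.4939 = +8.1552 (running +44.1138)
  i=6: 2.5033·-0.8110 − 3.2419·-3.3359 = +8.7843 (running +52.8981)
  i=7: 3.2419·3.8717 − 1.5064·-0.8110 = +13.7732 (running +66.6713)
Area = |Σ|/2 = |66.6713|/2 = 33.3357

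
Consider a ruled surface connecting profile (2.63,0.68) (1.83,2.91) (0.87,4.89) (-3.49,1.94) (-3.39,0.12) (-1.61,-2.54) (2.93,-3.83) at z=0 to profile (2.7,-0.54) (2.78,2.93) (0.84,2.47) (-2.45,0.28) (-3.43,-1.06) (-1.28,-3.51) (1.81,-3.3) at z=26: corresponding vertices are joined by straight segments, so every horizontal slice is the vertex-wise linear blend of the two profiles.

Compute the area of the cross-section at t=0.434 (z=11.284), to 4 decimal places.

Cross-section at t=0.434: each vertex is (1-t)·p0[i] + t·p1[i].
  v1: (1-0.434)·(2.63,0.68) + 0.434·(2.7,-0.54) = (2.6604,0.1505)
  v2: (1-0.434)·(1.83,2.91) + 0.434·(2.78,2.93) = (2.2423,2.9187)
  v3: (1-0.434)·(0.87,4.89) + 0.434·(0.84,2.47) = (0.8570,3.8397)
  v4: (1-0.434)·(-3.49,1.94) + 0.434·(-2.45,0.28) = (-3.0386,1.2196)
  v5: (1-0.434)·(-3.39,0.12) + 0.434·(-3.43,-1.06) = (-3.4074,-0.3921)
  v6: (1-0.434)·(-1.61,-2.54) + 0.434·(-1.28,-3.51) = (-1.4668,-2.9610)
  v7: (1-0.434)·(2.93,-3.83) + 0.434·(1.81,-3.3) = (2.4439,-3.6000)
Shoelace sum Σ(x_i·y_{i+1} − x_{i+1}·y_i):
  i=1: 2.6604·2.9187 − 2.2423·0.1505 = +7.4273 (running +7.4273)
  i=2: 2.2423·3.8397 − 0.8570·2.9187 = +6.1086 (running +13.5358)
  i=3: 0.8570·1.2196 − -3.0386·3.8397 = +12.7127 (running +26.2485)
  i=4: -3.0386·-0.3921 − -3.4074·1.2196 = +5.3470 (running +31.5955)
  i=5: -3.4074·-2.9610 − -1.4668·-0.3921 = +9.5140 (running +41.1095)
  i=6: -1.4668·-3.6000 − 2.4439·-2.9610 = +12.5168 (running +53.6262)
  i=7: 2.4439·0.1505 − 2.6604·-3.6000 = +9.9452 (running +63.5714)
Area = |Σ|/2 = |63.5714|/2 = 31.7857

Area at t=0.434: 31.7857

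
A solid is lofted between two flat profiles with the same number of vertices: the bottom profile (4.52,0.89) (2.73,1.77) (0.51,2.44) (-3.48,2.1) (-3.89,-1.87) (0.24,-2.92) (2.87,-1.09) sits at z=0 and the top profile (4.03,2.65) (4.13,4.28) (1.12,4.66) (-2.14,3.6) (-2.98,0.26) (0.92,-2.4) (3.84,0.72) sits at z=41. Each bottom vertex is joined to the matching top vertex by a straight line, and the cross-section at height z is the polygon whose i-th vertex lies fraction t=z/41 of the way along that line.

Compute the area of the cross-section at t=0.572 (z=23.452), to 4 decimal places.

Area at t=0.572: 33.2520

Cross-section at t=0.572: each vertex is (1-t)·p0[i] + t·p1[i].
  v1: (1-0.572)·(4.52,0.89) + 0.572·(4.03,2.65) = (4.2397,1.8967)
  v2: (1-0.572)·(2.73,1.77) + 0.572·(4.13,4.28) = (3.5308,3.2057)
  v3: (1-0.572)·(0.51,2.44) + 0.572·(1.12,4.66) = (0.8589,3.7098)
  v4: (1-0.572)·(-3.48,2.1) + 0.572·(-2.14,3.6) = (-2.7135,2.9580)
  v5: (1-0.572)·(-3.89,-1.87) + 0.572·(-2.98,0.26) = (-3.3695,-0.6516)
  v6: (1-0.572)·(0.24,-2.92) + 0.572·(0.92,-2.4) = (0.6290,-2.6226)
  v7: (1-0.572)·(2.87,-1.09) + 0.572·(3.84,0.72) = (3.4248,-0.0547)
Shoelace sum Σ(x_i·y_{i+1} − x_{i+1}·y_i):
  i=1: 4.2397·3.2057 − 3.5308·1.8967 = +6.8944 (running +6.8944)
  i=2: 3.5308·3.7098 − 0.8589·3.2057 = +10.3452 (running +17.2397)
  i=3: 0.8589·2.9580 − -2.7135·3.7098 = +12.6074 (running +29.8471)
  i=4: -2.7135·-0.6516 − -3.3695·2.9580 = +11.7352 (running +41.5822)
  i=5: -3.3695·-2.6226 − 0.6290·-0.6516 = +9.2465 (running +50.8288)
  i=6: 0.6290·-0.0547 − 3.4248·-2.6226 = +8.9475 (running +59.7762)
  i=7: 3.4248·1.8967 − 4.2397·-0.0547 = +6.7278 (running +66.5040)
Area = |Σ|/2 = |66.5040|/2 = 33.2520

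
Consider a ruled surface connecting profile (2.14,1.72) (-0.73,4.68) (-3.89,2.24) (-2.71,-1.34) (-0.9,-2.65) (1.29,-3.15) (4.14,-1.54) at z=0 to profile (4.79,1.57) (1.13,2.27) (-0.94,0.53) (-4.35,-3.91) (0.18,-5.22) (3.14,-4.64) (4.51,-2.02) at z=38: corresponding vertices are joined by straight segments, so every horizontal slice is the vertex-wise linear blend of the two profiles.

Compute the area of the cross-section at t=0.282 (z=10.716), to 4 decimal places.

Area at t=0.282: 38.7253

Cross-section at t=0.282: each vertex is (1-t)·p0[i] + t·p1[i].
  v1: (1-0.282)·(2.14,1.72) + 0.282·(4.79,1.57) = (2.8873,1.6777)
  v2: (1-0.282)·(-0.73,4.68) + 0.282·(1.13,2.27) = (-0.2055,4.0004)
  v3: (1-0.282)·(-3.89,2.24) + 0.282·(-0.94,0.53) = (-3.0581,1.7578)
  v4: (1-0.282)·(-2.71,-1.34) + 0.282·(-4.35,-3.91) = (-3.1725,-2.0647)
  v5: (1-0.282)·(-0.9,-2.65) + 0.282·(0.18,-5.22) = (-0.5954,-3.3747)
  v6: (1-0.282)·(1.29,-3.15) + 0.282·(3.14,-4.64) = (1.8117,-3.5702)
  v7: (1-0.282)·(4.14,-1.54) + 0.282·(4.51,-2.02) = (4.2443,-1.6754)
Shoelace sum Σ(x_i·y_{i+1} − x_{i+1}·y_i):
  i=1: 2.8873·4.0004 − -0.2055·1.6777 = +11.8950 (running +11.8950)
  i=2: -0.2055·1.7578 − -3.0581·4.0004 = +11.8724 (running +23.7674)
  i=3: -3.0581·-2.0647 − -3.1725·1.7578 = +11.8907 (running +35.6581)
  i=4: -3.1725·-3.3747 − -0.5954·-2.0647 = +9.4769 (running +45.1350)
  i=5: -0.5954·-3.5702 − 1.8117·-3.3747 = +8.2398 (running +53.3748)
  i=6: 1.8117·-1.6754 − 4.2443·-3.5702 = +12.1178 (running +65.4926)
  i=7: 4.2443·1.6777 − 2.8873·-1.6754 = +11.9580 (running +77.4506)
Area = |Σ|/2 = |77.4506|/2 = 38.7253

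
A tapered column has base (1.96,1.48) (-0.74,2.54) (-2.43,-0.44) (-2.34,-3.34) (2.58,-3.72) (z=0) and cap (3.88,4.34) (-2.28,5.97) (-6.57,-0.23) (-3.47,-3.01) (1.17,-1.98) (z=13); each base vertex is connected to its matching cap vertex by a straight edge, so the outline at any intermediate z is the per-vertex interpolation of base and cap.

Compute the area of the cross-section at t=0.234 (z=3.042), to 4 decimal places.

Cross-section at t=0.234: each vertex is (1-t)·p0[i] + t·p1[i].
  v1: (1-0.234)·(1.96,1.48) + 0.234·(3.88,4.34) = (2.4093,2.1492)
  v2: (1-0.234)·(-0.74,2.54) + 0.234·(-2.28,5.97) = (-1.1004,3.3426)
  v3: (1-0.234)·(-2.43,-0.44) + 0.234·(-6.57,-0.23) = (-3.3988,-0.3909)
  v4: (1-0.234)·(-2.34,-3.34) + 0.234·(-3.47,-3.01) = (-2.6044,-3.2628)
  v5: (1-0.234)·(2.58,-3.72) + 0.234·(1.17,-1.98) = (2.2501,-3.3128)
Shoelace sum Σ(x_i·y_{i+1} − x_{i+1}·y_i):
  i=1: 2.4093·3.3426 − -1.1004·2.1492 = +10.4182 (running +10.4182)
  i=2: -1.1004·-0.3909 − -3.3988·3.3426 = +11.7908 (running +22.2091)
  i=3: -3.3988·-3.2628 − -2.6044·-0.3909 = +10.0714 (running +32.2805)
  i=4: -2.6044·-3.3128 − 2.2501·-3.2628 = +15.9695 (running +48.2500)
  i=5: 2.2501·2.1492 − 2.4093·-3.3128 = +12.8175 (running +61.0675)
Area = |Σ|/2 = |61.0675|/2 = 30.5337

Area at t=0.234: 30.5337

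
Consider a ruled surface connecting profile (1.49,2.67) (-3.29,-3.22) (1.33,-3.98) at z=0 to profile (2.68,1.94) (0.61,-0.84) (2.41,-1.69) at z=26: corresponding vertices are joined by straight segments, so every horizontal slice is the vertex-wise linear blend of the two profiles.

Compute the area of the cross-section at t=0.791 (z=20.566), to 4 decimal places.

Cross-section at t=0.791: each vertex is (1-t)·p0[i] + t·p1[i].
  v1: (1-0.791)·(1.49,2.67) + 0.791·(2.68,1.94) = (2.4313,2.0926)
  v2: (1-0.791)·(-3.29,-3.22) + 0.791·(0.61,-0.84) = (-0.2051,-1.3374)
  v3: (1-0.791)·(1.33,-3.98) + 0.791·(2.41,-1.69) = (2.1843,-2.1686)
Shoelace sum Σ(x_i·y_{i+1} − x_{i+1}·y_i):
  i=1: 2.4313·-1.3374 − -0.2051·2.0926 = -2.8225 (running -2.8225)
  i=2: -0.2051·-2.1686 − 2.1843·-1.3374 = +3.3661 (running +0.5436)
  i=3: 2.1843·2.0926 − 2.4313·-2.1686 = +9.8433 (running +10.3869)
Area = |Σ|/2 = |10.3869|/2 = 5.1934

Area at t=0.791: 5.1934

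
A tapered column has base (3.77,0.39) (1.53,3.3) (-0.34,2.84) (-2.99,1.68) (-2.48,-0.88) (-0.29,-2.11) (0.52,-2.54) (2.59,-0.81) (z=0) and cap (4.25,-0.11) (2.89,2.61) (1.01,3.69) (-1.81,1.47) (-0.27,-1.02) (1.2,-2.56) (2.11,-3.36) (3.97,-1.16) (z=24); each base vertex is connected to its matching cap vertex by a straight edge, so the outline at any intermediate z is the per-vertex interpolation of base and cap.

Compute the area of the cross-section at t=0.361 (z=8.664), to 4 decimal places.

Area at t=0.361: 24.4081

Cross-section at t=0.361: each vertex is (1-t)·p0[i] + t·p1[i].
  v1: (1-0.361)·(3.77,0.39) + 0.361·(4.25,-0.11) = (3.9433,0.2095)
  v2: (1-0.361)·(1.53,3.3) + 0.361·(2.89,2.61) = (2.0210,3.0509)
  v3: (1-0.361)·(-0.34,2.84) + 0.361·(1.01,3.69) = (0.1473,3.1468)
  v4: (1-0.361)·(-2.99,1.68) + 0.361·(-1.81,1.47) = (-2.5640,1.6042)
  v5: (1-0.361)·(-2.48,-0.88) + 0.361·(-0.27,-1.02) = (-1.6822,-0.9305)
  v6: (1-0.361)·(-0.29,-2.11) + 0.361·(1.2,-2.56) = (0.2479,-2.2725)
  v7: (1-0.361)·(0.52,-2.54) + 0.361·(2.11,-3.36) = (1.0940,-2.8360)
  v8: (1-0.361)·(2.59,-0.81) + 0.361·(3.97,-1.16) = (3.0882,-0.9364)
Shoelace sum Σ(x_i·y_{i+1} − x_{i+1}·y_i):
  i=1: 3.9433·3.0509 − 2.0210·0.2095 = +11.6072 (running +11.6072)
  i=2: 2.0210·3.1468 − 0.1473·3.0509 = +5.9101 (running +17.5173)
  i=3: 0.1473·1.6042 − -2.5640·3.1468 = +8.3050 (running +25.8223)
  i=4: -2.5640·-0.9305 − -1.6822·1.6042 = +5.0845 (running +30.9067)
  i=5: -1.6822·-2.2725 − 0.2479·-0.9305 = +4.0534 (running +34.9601)
  i=6: 0.2479·-2.8360 − 1.0940·-2.2725 = +1.7830 (running +36.7431)
  i=7: 1.0940·-0.9364 − 3.0882·-2.8360 = +7.7338 (running +44.4769)
  i=8: 3.0882·0.2095 − 3.9433·-0.9364 = +4.3393 (running +48.8162)
Area = |Σ|/2 = |48.8162|/2 = 24.4081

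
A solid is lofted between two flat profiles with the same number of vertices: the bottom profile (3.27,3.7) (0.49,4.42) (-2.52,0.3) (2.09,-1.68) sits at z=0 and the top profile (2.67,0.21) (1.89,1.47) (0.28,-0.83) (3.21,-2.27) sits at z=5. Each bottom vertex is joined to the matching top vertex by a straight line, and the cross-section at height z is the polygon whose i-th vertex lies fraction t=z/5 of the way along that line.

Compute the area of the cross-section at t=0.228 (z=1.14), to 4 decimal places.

Cross-section at t=0.228: each vertex is (1-t)·p0[i] + t·p1[i].
  v1: (1-0.228)·(3.27,3.7) + 0.228·(2.67,0.21) = (3.1332,2.9043)
  v2: (1-0.228)·(0.49,4.42) + 0.228·(1.89,1.47) = (0.8092,3.7474)
  v3: (1-0.228)·(-2.52,0.3) + 0.228·(0.28,-0.83) = (-1.8816,0.0424)
  v4: (1-0.228)·(2.09,-1.68) + 0.228·(3.21,-2.27) = (2.3454,-1.8145)
Shoelace sum Σ(x_i·y_{i+1} − x_{i+1}·y_i):
  i=1: 3.1332·3.7474 − 0.8092·2.9043 = +9.3912 (running +9.3912)
  i=2: 0.8092·0.0424 − -1.8816·3.7474 = +7.0854 (running +16.4766)
  i=3: -1.8816·-1.8145 − 2.3454·0.0424 = +3.3149 (running +19.7914)
  i=4: 2.3454·2.9043 − 3.1332·-1.8145 = +12.4968 (running +32.2883)
Area = |Σ|/2 = |32.2883|/2 = 16.1441

Area at t=0.228: 16.1441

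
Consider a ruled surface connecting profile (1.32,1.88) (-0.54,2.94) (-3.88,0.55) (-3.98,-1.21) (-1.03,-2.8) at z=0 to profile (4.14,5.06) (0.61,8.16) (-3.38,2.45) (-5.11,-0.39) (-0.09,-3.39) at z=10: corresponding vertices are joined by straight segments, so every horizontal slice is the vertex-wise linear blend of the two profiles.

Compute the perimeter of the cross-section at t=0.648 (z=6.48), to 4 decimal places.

Cross-section at t=0.648: each vertex is (1-t)·p0[i] + t·p1[i].
  v1: (1-0.648)·(1.32,1.88) + 0.648·(4.14,5.06) = (3.1474,3.9406)
  v2: (1-0.648)·(-0.54,2.94) + 0.648·(0.61,8.16) = (0.2052,6.3226)
  v3: (1-0.648)·(-3.88,0.55) + 0.648·(-3.38,2.45) = (-3.5560,1.7812)
  v4: (1-0.648)·(-3.98,-1.21) + 0.648·(-5.11,-0.39) = (-4.7122,-0.6786)
  v5: (1-0.648)·(-1.03,-2.8) + 0.648·(-0.09,-3.39) = (-0.4209,-3.1823)
Perimeter = Σ |v_{i+1} − v_i|:
  edge 1→2: √(-2.9422² + 2.3819²) = 3.7855 (running 3.7855)
  edge 2→3: √(-3.7612² + -4.5414²) = 5.8967 (running 9.6821)
  edge 3→4: √(-1.1562² + -2.4598²) = 2.7180 (running 12.4002)
  edge 4→5: √(4.2914² + -2.5037²) = 4.9683 (running 17.3685)
  edge 5→1: √(3.5682² + 7.1230²) = 7.9667 (running 25.3352)
Perimeter = 25.3352

Perimeter at t=0.648: 25.3352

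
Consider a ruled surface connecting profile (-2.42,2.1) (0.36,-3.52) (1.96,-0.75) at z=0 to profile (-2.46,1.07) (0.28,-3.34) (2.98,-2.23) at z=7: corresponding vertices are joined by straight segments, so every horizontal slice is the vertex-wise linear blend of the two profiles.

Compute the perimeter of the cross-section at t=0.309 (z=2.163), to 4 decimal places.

Cross-section at t=0.309: each vertex is (1-t)·p0[i] + t·p1[i].
  v1: (1-0.309)·(-2.42,2.1) + 0.309·(-2.46,1.07) = (-2.4324,1.7817)
  v2: (1-0.309)·(0.36,-3.52) + 0.309·(0.28,-3.34) = (0.3353,-3.4644)
  v3: (1-0.309)·(1.96,-0.75) + 0.309·(2.98,-2.23) = (2.2752,-1.2073)
Perimeter = Σ |v_{i+1} − v_i|:
  edge 1→2: √(2.7676² + -5.2461²) = 5.9314 (running 5.9314)
  edge 2→3: √(1.9399² + 2.2571²) = 2.9762 (running 8.9076)
  edge 3→1: √(-4.7075² + 2.9891²) = 5.5763 (running 14.4839)
Perimeter = 14.4839

Perimeter at t=0.309: 14.4839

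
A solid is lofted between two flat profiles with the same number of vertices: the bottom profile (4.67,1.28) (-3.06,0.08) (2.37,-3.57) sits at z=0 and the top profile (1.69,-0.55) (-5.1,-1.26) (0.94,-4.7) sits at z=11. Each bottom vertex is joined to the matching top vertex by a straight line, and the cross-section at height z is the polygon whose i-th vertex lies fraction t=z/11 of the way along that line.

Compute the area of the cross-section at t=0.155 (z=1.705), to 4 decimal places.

Cross-section at t=0.155: each vertex is (1-t)·p0[i] + t·p1[i].
  v1: (1-0.155)·(4.67,1.28) + 0.155·(1.69,-0.55) = (4.2081,0.9963)
  v2: (1-0.155)·(-3.06,0.08) + 0.155·(-5.1,-1.26) = (-3.3762,-0.1277)
  v3: (1-0.155)·(2.37,-3.57) + 0.155·(0.94,-4.7) = (2.1484,-3.7451)
Shoelace sum Σ(x_i·y_{i+1} − x_{i+1}·y_i):
  i=1: 4.2081·-0.1277 − -3.3762·0.9963 = +2.8265 (running +2.8265)
  i=2: -3.3762·-3.7451 − 2.1484·-0.1277 = +12.9187 (running +15.7452)
  i=3: 2.1484·0.9963 − 4.2081·-3.7451 = +17.9005 (running +33.6457)
Area = |Σ|/2 = |33.6457|/2 = 16.8228

Area at t=0.155: 16.8228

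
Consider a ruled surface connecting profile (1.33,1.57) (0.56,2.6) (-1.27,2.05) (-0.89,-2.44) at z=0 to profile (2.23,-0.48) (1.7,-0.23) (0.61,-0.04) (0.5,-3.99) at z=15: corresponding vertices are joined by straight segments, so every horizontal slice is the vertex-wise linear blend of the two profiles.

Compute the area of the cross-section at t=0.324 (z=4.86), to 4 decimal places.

Cross-section at t=0.324: each vertex is (1-t)·p0[i] + t·p1[i].
  v1: (1-0.324)·(1.33,1.57) + 0.324·(2.23,-0.48) = (1.6216,0.9058)
  v2: (1-0.324)·(0.56,2.6) + 0.324·(1.7,-0.23) = (0.9294,1.6831)
  v3: (1-0.324)·(-1.27,2.05) + 0.324·(0.61,-0.04) = (-0.6609,1.3728)
  v4: (1-0.324)·(-0.89,-2.44) + 0.324·(0.5,-3.99) = (-0.4396,-2.9422)
Shoelace sum Σ(x_i·y_{i+1} − x_{i+1}·y_i):
  i=1: 1.6216·1.6831 − 0.9294·0.9058 = +1.8875 (running +1.8875)
  i=2: 0.9294·1.3728 − -0.6609·1.6831 = +2.3882 (running +4.2756)
  i=3: -0.6609·-2.9422 − -0.4396·1.3728 = +2.5480 (running +6.8236)
  i=4: -0.4396·0.9058 − 1.6216·-2.9422 = +4.3728 (running +11.1965)
Area = |Σ|/2 = |11.1965|/2 = 5.5982

Area at t=0.324: 5.5982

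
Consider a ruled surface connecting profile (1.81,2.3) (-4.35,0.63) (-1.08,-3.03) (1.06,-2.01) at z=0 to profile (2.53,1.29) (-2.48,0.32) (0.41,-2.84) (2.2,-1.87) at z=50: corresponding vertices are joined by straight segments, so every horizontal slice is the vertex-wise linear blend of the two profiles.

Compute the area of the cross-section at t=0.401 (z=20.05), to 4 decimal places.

Cross-section at t=0.401: each vertex is (1-t)·p0[i] + t·p1[i].
  v1: (1-0.401)·(1.81,2.3) + 0.401·(2.53,1.29) = (2.0987,1.8950)
  v2: (1-0.401)·(-4.35,0.63) + 0.401·(-2.48,0.32) = (-3.6001,0.5057)
  v3: (1-0.401)·(-1.08,-3.03) + 0.401·(0.41,-2.84) = (-0.4825,-2.9538)
  v4: (1-0.401)·(1.06,-2.01) + 0.401·(2.2,-1.87) = (1.5171,-1.9539)
Shoelace sum Σ(x_i·y_{i+1} − x_{i+1}·y_i):
  i=1: 2.0987·0.5057 − -3.6001·1.8950 = +7.8835 (running +7.8835)
  i=2: -3.6001·-2.9538 − -0.4825·0.5057 = +10.8781 (running +18.7616)
  i=3: -0.4825·-1.9539 − 1.5171·-2.9538 = +5.4241 (running +24.1857)
  i=4: 1.5171·1.8950 − 2.0987·-1.9539 = +6.9756 (running +31.1613)
Area = |Σ|/2 = |31.1613|/2 = 15.5806

Area at t=0.401: 15.5806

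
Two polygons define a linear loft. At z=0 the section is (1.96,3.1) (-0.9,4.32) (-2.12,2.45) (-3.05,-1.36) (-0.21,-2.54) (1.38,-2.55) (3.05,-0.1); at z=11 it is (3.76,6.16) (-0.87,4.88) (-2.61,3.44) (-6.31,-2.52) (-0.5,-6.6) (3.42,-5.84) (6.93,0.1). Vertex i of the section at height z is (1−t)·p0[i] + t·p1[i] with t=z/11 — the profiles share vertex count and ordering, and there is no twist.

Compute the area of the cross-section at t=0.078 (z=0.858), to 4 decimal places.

Area at t=0.078: 32.7973

Cross-section at t=0.078: each vertex is (1-t)·p0[i] + t·p1[i].
  v1: (1-0.078)·(1.96,3.1) + 0.078·(3.76,6.16) = (2.1004,3.3387)
  v2: (1-0.078)·(-0.9,4.32) + 0.078·(-0.87,4.88) = (-0.8977,4.3637)
  v3: (1-0.078)·(-2.12,2.45) + 0.078·(-2.61,3.44) = (-2.1582,2.5272)
  v4: (1-0.078)·(-3.05,-1.36) + 0.078·(-6.31,-2.52) = (-3.3043,-1.4505)
  v5: (1-0.078)·(-0.21,-2.54) + 0.078·(-0.5,-6.6) = (-0.2326,-2.8567)
  v6: (1-0.078)·(1.38,-2.55) + 0.078·(3.42,-5.84) = (1.5391,-2.8066)
  v7: (1-0.078)·(3.05,-0.1) + 0.078·(6.93,0.1) = (3.3526,-0.0844)
Shoelace sum Σ(x_i·y_{i+1} − x_{i+1}·y_i):
  i=1: 2.1004·4.3637 − -0.8977·3.3387 = +12.1625 (running +12.1625)
  i=2: -0.8977·2.5272 − -2.1582·4.3637 = +7.1492 (running +19.3117)
  i=3: -2.1582·-1.4505 − -3.3043·2.5272 = +11.4811 (running +30.7928)
  i=4: -3.3043·-2.8567 − -0.2326·-1.4505 = +9.1019 (running +39.8946)
  i=5: -0.2326·-2.8066 − 1.5391·-2.8567 = +5.0496 (running +44.9443)
  i=6: 1.5391·-0.0844 − 3.3526·-2.8066 = +9.2797 (running +54.2240)
  i=7: 3.3526·3.3387 − 2.1004·-0.0844 = +11.3707 (running +65.5946)
Area = |Σ|/2 = |65.5946|/2 = 32.7973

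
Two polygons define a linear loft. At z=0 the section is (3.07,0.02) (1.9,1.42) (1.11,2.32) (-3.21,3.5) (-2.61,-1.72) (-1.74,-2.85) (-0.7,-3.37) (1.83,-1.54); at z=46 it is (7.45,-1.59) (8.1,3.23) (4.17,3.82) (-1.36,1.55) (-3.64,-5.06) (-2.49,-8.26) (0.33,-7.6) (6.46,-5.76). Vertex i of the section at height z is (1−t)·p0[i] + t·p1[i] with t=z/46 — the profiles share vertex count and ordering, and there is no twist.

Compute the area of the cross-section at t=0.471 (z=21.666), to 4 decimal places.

Area at t=0.471: 55.3301

Cross-section at t=0.471: each vertex is (1-t)·p0[i] + t·p1[i].
  v1: (1-0.471)·(3.07,0.02) + 0.471·(7.45,-1.59) = (5.1330,-0.7383)
  v2: (1-0.471)·(1.9,1.42) + 0.471·(8.1,3.23) = (4.8202,2.2725)
  v3: (1-0.471)·(1.11,2.32) + 0.471·(4.17,3.82) = (2.5513,3.0265)
  v4: (1-0.471)·(-3.21,3.5) + 0.471·(-1.36,1.55) = (-2.3387,2.5816)
  v5: (1-0.471)·(-2.61,-1.72) + 0.471·(-3.64,-5.06) = (-3.0951,-3.2931)
  v6: (1-0.471)·(-1.74,-2.85) + 0.471·(-2.49,-8.26) = (-2.0933,-5.3981)
  v7: (1-0.471)·(-0.7,-3.37) + 0.471·(0.33,-7.6) = (-0.2149,-5.3623)
  v8: (1-0.471)·(1.83,-1.54) + 0.471·(6.46,-5.76) = (4.0107,-3.5276)
Shoelace sum Σ(x_i·y_{i+1} − x_{i+1}·y_i):
  i=1: 5.1330·2.2725 − 4.8202·-0.7383 = +15.2236 (running +15.2236)
  i=2: 4.8202·3.0265 − 2.5513·2.2725 = +8.7906 (running +24.0141)
  i=3: 2.5513·2.5816 − -2.3387·3.0265 = +13.6641 (running +37.6783)
  i=4: -2.3387·-3.2931 − -3.0951·2.5816 = +15.6917 (running +53.3700)
  i=5: -3.0951·-5.3981 − -2.0933·-3.2931 = +9.8145 (running +63.1845)
  i=6: -2.0933·-5.3623 − -0.2149·-5.3981 = +10.0648 (running +73.2493)
  i=7: -0.2149·-3.5276 − 4.0107·-5.3623 = +22.2648 (running +95.5141)
  i=8: 4.0107·-0.7383 − 5.1330·-3.5276 = +15.1460 (running +110.6602)
Area = |Σ|/2 = |110.6602|/2 = 55.3301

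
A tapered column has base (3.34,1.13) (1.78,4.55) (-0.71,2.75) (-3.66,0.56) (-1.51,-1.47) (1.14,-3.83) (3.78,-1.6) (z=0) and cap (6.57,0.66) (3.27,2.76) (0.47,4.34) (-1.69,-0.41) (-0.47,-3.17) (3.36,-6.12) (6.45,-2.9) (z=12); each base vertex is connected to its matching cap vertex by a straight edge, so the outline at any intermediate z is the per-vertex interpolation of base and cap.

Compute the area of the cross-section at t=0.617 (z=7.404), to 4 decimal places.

Area at t=0.617: 46.0154

Cross-section at t=0.617: each vertex is (1-t)·p0[i] + t·p1[i].
  v1: (1-0.617)·(3.34,1.13) + 0.617·(6.57,0.66) = (5.3329,0.8400)
  v2: (1-0.617)·(1.78,4.55) + 0.617·(3.27,2.76) = (2.6993,3.4456)
  v3: (1-0.617)·(-0.71,2.75) + 0.617·(0.47,4.34) = (0.0181,3.7310)
  v4: (1-0.617)·(-3.66,0.56) + 0.617·(-1.69,-0.41) = (-2.4445,-0.0385)
  v5: (1-0.617)·(-1.51,-1.47) + 0.617·(-0.47,-3.17) = (-0.8683,-2.5189)
  v6: (1-0.617)·(1.14,-3.83) + 0.617·(3.36,-6.12) = (2.5097,-5.2429)
  v7: (1-0.617)·(3.78,-1.6) + 0.617·(6.45,-2.9) = (5.4274,-2.4021)
Shoelace sum Σ(x_i·y_{i+1} − x_{i+1}·y_i):
  i=1: 5.3329·3.4456 − 2.6993·0.8400 = +16.1075 (running +16.1075)
  i=2: 2.6993·3.7310 − 0.0181·3.4456 = +10.0091 (running +26.1165)
  i=3: 0.0181·-0.0385 − -2.4445·3.7310 = +9.1198 (running +35.2363)
  i=4: -2.4445·-2.5189 − -0.8683·-0.0385 = +6.1241 (running +41.3604)
  i=5: -0.8683·-5.2429 − 2.5097·-2.5189 = +10.8743 (running +52.2347)
  i=6: 2.5097·-2.4021 − 5.4274·-5.2429 = +22.4268 (running +74.6615)
  i=7: 5.4274·0.8400 − 5.3329·-2.4021 = +17.3692 (running +92.0308)
Area = |Σ|/2 = |92.0308|/2 = 46.0154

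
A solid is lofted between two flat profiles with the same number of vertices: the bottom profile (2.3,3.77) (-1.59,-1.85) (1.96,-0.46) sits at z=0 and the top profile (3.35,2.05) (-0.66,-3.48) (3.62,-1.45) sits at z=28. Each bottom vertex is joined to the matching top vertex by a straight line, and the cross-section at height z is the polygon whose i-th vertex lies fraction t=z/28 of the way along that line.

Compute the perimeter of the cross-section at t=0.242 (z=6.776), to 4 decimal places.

Perimeter at t=0.242: 14.9258

Cross-section at t=0.242: each vertex is (1-t)·p0[i] + t·p1[i].
  v1: (1-0.242)·(2.3,3.77) + 0.242·(3.35,2.05) = (2.5541,3.3538)
  v2: (1-0.242)·(-1.59,-1.85) + 0.242·(-0.66,-3.48) = (-1.3649,-2.2445)
  v3: (1-0.242)·(1.96,-0.46) + 0.242·(3.62,-1.45) = (2.3617,-0.6996)
Perimeter = Σ |v_{i+1} − v_i|:
  edge 1→2: √(-3.9190² + -5.5982²) = 6.8337 (running 6.8337)
  edge 2→3: √(3.7267² + 1.5449²) = 4.0342 (running 10.8678)
  edge 3→1: √(0.1924² + 4.0533²) = 4.0579 (running 14.9258)
Perimeter = 14.9258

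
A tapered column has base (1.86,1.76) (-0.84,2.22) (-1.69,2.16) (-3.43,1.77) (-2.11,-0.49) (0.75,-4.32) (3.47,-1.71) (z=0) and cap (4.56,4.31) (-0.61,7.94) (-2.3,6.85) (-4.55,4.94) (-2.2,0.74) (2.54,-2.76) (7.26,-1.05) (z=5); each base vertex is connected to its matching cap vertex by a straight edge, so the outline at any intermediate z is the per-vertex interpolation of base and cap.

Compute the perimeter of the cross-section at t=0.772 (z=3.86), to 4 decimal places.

Perimeter at t=0.772: 29.9104

Cross-section at t=0.772: each vertex is (1-t)·p0[i] + t·p1[i].
  v1: (1-0.772)·(1.86,1.76) + 0.772·(4.56,4.31) = (3.9444,3.7286)
  v2: (1-0.772)·(-0.84,2.22) + 0.772·(-0.61,7.94) = (-0.6624,6.6358)
  v3: (1-0.772)·(-1.69,2.16) + 0.772·(-2.3,6.85) = (-2.1609,5.7807)
  v4: (1-0.772)·(-3.43,1.77) + 0.772·(-4.55,4.94) = (-4.2946,4.2172)
  v5: (1-0.772)·(-2.11,-0.49) + 0.772·(-2.2,0.74) = (-2.1795,0.4596)
  v6: (1-0.772)·(0.75,-4.32) + 0.772·(2.54,-2.76) = (2.1319,-3.1157)
  v7: (1-0.772)·(3.47,-1.71) + 0.772·(7.26,-1.05) = (6.3959,-1.2005)
Perimeter = Σ |v_{i+1} − v_i|:
  edge 1→2: √(-4.6068² + 2.9072²) = 5.4475 (running 5.4475)
  edge 2→3: √(-1.4985² + -0.8552²) = 1.7253 (running 7.1728)
  edge 3→4: √(-2.1337² + -1.5634²) = 2.6452 (running 9.8180)
  edge 4→5: √(2.1152² + -3.7577²) = 4.3121 (running 14.1301)
  edge 5→6: √(4.3114² + -3.5752²) = 5.6009 (running 19.7310)
  edge 6→7: √(4.2640² + 1.9152²) = 4.6744 (running 24.4054)
  edge 7→1: √(-2.4515² + 4.9291²) = 5.5051 (running 29.9104)
Perimeter = 29.9104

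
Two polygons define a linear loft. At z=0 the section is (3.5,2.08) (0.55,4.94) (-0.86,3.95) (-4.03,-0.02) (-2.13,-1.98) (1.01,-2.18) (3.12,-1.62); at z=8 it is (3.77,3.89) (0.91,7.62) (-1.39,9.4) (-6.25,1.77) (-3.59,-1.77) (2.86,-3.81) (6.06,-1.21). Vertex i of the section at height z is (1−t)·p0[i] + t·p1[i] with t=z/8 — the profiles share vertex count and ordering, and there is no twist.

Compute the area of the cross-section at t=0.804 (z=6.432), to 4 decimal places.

Cross-section at t=0.804: each vertex is (1-t)·p0[i] + t·p1[i].
  v1: (1-0.804)·(3.5,2.08) + 0.804·(3.77,3.89) = (3.7171,3.5352)
  v2: (1-0.804)·(0.55,4.94) + 0.804·(0.91,7.62) = (0.8394,7.0947)
  v3: (1-0.804)·(-0.86,3.95) + 0.804·(-1.39,9.4) = (-1.2861,8.3318)
  v4: (1-0.804)·(-4.03,-0.02) + 0.804·(-6.25,1.77) = (-5.8149,1.4192)
  v5: (1-0.804)·(-2.13,-1.98) + 0.804·(-3.59,-1.77) = (-3.3038,-1.8112)
  v6: (1-0.804)·(1.01,-2.18) + 0.804·(2.86,-3.81) = (2.4974,-3.4905)
  v7: (1-0.804)·(3.12,-1.62) + 0.804·(6.06,-1.21) = (5.4838,-1.2904)
Shoelace sum Σ(x_i·y_{i+1} − x_{i+1}·y_i):
  i=1: 3.7171·7.0947 − 0.8394·3.5352 = +23.4040 (running +23.4040)
  i=2: 0.8394·8.3318 − -1.2861·7.0947 = +16.1187 (running +39.5227)
  i=3: -1.2861·1.4192 − -5.8149·8.3318 = +46.6232 (running +86.1459)
  i=4: -5.8149·-1.8112 − -3.3038·1.4192 = +15.2204 (running +101.3663)
  i=5: -3.3038·-3.4905 − 2.4974·-1.8112 = +16.0553 (running +117.4216)
  i=6: 2.4974·-1.2904 − 5.4838·-3.4905 = +15.9186 (running +133.3402)
  i=7: 5.4838·3.5352 − 3.7171·-1.2904 = +24.1828 (running +157.5230)
Area = |Σ|/2 = |157.5230|/2 = 78.7615

Area at t=0.804: 78.7615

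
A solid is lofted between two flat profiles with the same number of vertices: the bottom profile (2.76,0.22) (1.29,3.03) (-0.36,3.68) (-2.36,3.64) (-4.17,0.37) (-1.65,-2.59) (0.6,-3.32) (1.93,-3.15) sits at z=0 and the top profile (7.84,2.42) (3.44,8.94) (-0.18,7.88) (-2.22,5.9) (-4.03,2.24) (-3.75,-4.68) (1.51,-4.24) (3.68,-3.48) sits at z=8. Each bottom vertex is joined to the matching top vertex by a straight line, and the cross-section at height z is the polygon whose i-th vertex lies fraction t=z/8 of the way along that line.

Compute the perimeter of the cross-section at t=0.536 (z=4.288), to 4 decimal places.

Perimeter at t=0.536: 30.9757

Cross-section at t=0.536: each vertex is (1-t)·p0[i] + t·p1[i].
  v1: (1-0.536)·(2.76,0.22) + 0.536·(7.84,2.42) = (5.4829,1.3992)
  v2: (1-0.536)·(1.29,3.03) + 0.536·(3.44,8.94) = (2.4424,6.1978)
  v3: (1-0.536)·(-0.36,3.68) + 0.536·(-0.18,7.88) = (-0.2635,5.9312)
  v4: (1-0.536)·(-2.36,3.64) + 0.536·(-2.22,5.9) = (-2.2850,4.8514)
  v5: (1-0.536)·(-4.17,0.37) + 0.536·(-4.03,2.24) = (-4.0950,1.3723)
  v6: (1-0.536)·(-1.65,-2.59) + 0.536·(-3.75,-4.68) = (-2.7756,-3.7102)
  v7: (1-0.536)·(0.6,-3.32) + 0.536·(1.51,-4.24) = (1.0878,-3.8131)
  v8: (1-0.536)·(1.93,-3.15) + 0.536·(3.68,-3.48) = (2.8680,-3.3269)
Perimeter = Σ |v_{i+1} − v_i|:
  edge 1→2: √(-3.0405² + 4.7986²) = 5.6807 (running 5.6807)
  edge 2→3: √(-2.7059² + -0.2666²) = 2.7190 (running 8.3997)
  edge 3→4: √(-2.0214² + -1.0798²) = 2.2918 (running 10.6915)
  edge 4→5: √(-1.8100² + -3.4790²) = 3.9217 (running 14.6132)
  edge 5→6: √(1.3194² + -5.0826²) = 5.2510 (running 19.8643)
  edge 6→7: √(3.8634² + -0.1029²) = 3.8647 (running 23.7290)
  edge 7→8: √(1.7802² + 0.4862²) = 1.8454 (running 25.5744)
  edge 8→1: √(2.6149² + 4.7261²) = 5.4012 (running 30.9757)
Perimeter = 30.9757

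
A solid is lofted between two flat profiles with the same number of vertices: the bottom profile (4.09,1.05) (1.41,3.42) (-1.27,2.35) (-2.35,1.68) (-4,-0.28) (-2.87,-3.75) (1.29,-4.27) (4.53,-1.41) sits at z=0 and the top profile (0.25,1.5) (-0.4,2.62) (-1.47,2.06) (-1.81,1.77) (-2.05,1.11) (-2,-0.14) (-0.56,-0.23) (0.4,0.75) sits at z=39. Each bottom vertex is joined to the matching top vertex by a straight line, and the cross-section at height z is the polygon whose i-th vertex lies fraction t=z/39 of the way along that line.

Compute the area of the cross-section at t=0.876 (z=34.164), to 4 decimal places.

Cross-section at t=0.876: each vertex is (1-t)·p0[i] + t·p1[i].
  v1: (1-0.876)·(4.09,1.05) + 0.876·(0.25,1.5) = (0.7262,1.4442)
  v2: (1-0.876)·(1.41,3.42) + 0.876·(-0.4,2.62) = (-0.1756,2.7192)
  v3: (1-0.876)·(-1.27,2.35) + 0.876·(-1.47,2.06) = (-1.4452,2.0960)
  v4: (1-0.876)·(-2.35,1.68) + 0.876·(-1.81,1.77) = (-1.8770,1.7588)
  v5: (1-0.876)·(-4,-0.28) + 0.876·(-2.05,1.11) = (-2.2918,0.9376)
  v6: (1-0.876)·(-2.87,-3.75) + 0.876·(-2,-0.14) = (-2.1079,-0.5876)
  v7: (1-0.876)·(1.29,-4.27) + 0.876·(-0.56,-0.23) = (-0.3306,-0.7310)
  v8: (1-0.876)·(4.53,-1.41) + 0.876·(0.4,0.75) = (0.9121,0.4822)
Shoelace sum Σ(x_i·y_{i+1} − x_{i+1}·y_i):
  i=1: 0.7262·2.7192 − -0.1756·1.4442 = +2.2281 (running +2.2281)
  i=2: -0.1756·2.0960 − -1.4452·2.7192 = +3.5618 (running +5.7899)
  i=3: -1.4452·1.7588 − -1.8770·2.0960 = +1.3922 (running +7.1821)
  i=4: -1.8770·0.9376 − -2.2918·1.7588 = +2.2710 (running +9.4531)
  i=5: -2.2918·-0.5876 − -2.1079·0.9376 = +3.3232 (running +12.7763)
  i=6: -2.1079·-0.7310 − -0.3306·-0.5876 = +1.3465 (running +14.1228)
  i=7: -0.3306·0.4822 − 0.9121·-0.7310 = +0.5073 (running +14.6301)
  i=8: 0.9121·1.4442 − 0.7262·0.4822 = +0.9672 (running +15.5973)
Area = |Σ|/2 = |15.5973|/2 = 7.7986

Area at t=0.876: 7.7986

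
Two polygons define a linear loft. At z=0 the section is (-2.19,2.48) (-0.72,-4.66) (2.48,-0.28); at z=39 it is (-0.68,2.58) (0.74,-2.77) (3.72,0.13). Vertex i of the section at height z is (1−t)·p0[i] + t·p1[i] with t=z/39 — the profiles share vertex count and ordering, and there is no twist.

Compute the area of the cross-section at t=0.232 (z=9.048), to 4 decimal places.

Cross-section at t=0.232: each vertex is (1-t)·p0[i] + t·p1[i].
  v1: (1-0.232)·(-2.19,2.48) + 0.232·(-0.68,2.58) = (-1.8397,2.5032)
  v2: (1-0.232)·(-0.72,-4.66) + 0.232·(0.74,-2.77) = (-0.3813,-4.2215)
  v3: (1-0.232)·(2.48,-0.28) + 0.232·(3.72,0.13) = (2.7677,-0.1849)
Shoelace sum Σ(x_i·y_{i+1} − x_{i+1}·y_i):
  i=1: -1.8397·-4.2215 − -0.3813·2.5032 = +8.7207 (running +8.7207)
  i=2: -0.3813·-0.1849 − 2.7677·-4.2215 = +11.7543 (running +20.4750)
  i=3: 2.7677·2.5032 − -1.8397·-0.1849 = +6.5879 (running +27.0629)
Area = |Σ|/2 = |27.0629|/2 = 13.5315

Area at t=0.232: 13.5315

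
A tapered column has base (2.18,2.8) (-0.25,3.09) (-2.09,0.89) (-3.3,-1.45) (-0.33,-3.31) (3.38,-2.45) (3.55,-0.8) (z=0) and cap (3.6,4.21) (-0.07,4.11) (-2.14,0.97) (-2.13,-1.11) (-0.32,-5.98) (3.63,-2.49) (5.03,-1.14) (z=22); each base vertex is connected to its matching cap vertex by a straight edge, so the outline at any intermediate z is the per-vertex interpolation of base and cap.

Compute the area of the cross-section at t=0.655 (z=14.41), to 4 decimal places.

Cross-section at t=0.655: each vertex is (1-t)·p0[i] + t·p1[i].
  v1: (1-0.655)·(2.18,2.8) + 0.655·(3.6,4.21) = (3.1101,3.7235)
  v2: (1-0.655)·(-0.25,3.09) + 0.655·(-0.07,4.11) = (-0.1321,3.7581)
  v3: (1-0.655)·(-2.09,0.89) + 0.655·(-2.14,0.97) = (-2.1227,0.9424)
  v4: (1-0.655)·(-3.3,-1.45) + 0.655·(-2.13,-1.11) = (-2.5336,-1.2273)
  v5: (1-0.655)·(-0.33,-3.31) + 0.655·(-0.32,-5.98) = (-0.3235,-5.0589)
  v6: (1-0.655)·(3.38,-2.45) + 0.655·(3.63,-2.49) = (3.5438,-2.4762)
  v7: (1-0.655)·(3.55,-0.8) + 0.655·(5.03,-1.14) = (4.5194,-1.0227)
Shoelace sum Σ(x_i·y_{i+1} − x_{i+1}·y_i):
  i=1: 3.1101·3.7581 − -0.1321·3.7235 = +12.1799 (running +12.1799)
  i=2: -0.1321·0.9424 − -2.1227·3.7581 = +7.8530 (running +20.0330)
  i=3: -2.1227·-1.2273 − -2.5336·0.9424 = +4.9930 (running +25.0259)
  i=4: -2.5336·-5.0589 − -0.3235·-1.2273 = +12.4204 (running +37.4463)
  i=5: -0.3235·-2.4762 − 3.5438·-5.0589 = +18.7282 (running +56.1745)
  i=6: 3.5438·-1.0227 − 4.5194·-2.4762 = +7.5667 (running +63.7413)
  i=7: 4.5194·3.7235 − 3.1101·-1.0227 = +20.0089 (running +83.7502)
Area = |Σ|/2 = |83.7502|/2 = 41.8751

Area at t=0.655: 41.8751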